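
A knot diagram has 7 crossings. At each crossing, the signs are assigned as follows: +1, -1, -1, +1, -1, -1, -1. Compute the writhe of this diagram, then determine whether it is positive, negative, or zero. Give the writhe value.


Step 1: Count positive crossings (+1).
Positive crossings: 2
Step 2: Count negative crossings (-1).
Negative crossings: 5
Step 3: Writhe = (positive) - (negative)
w = 2 - 5 = -3
Step 4: |w| = 3, and w is negative

-3


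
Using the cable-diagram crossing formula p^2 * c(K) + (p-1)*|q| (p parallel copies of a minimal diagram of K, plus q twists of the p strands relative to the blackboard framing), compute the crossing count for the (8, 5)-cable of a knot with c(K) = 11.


Step 1: Each of the c(K) crossings of the companion diagram becomes p*p = p^2 crossings among the p parallel strands, and each of the |q| twists s_1 s_2 ... s_(p-1) adds (p-1) crossings.
  Crossings = p^2 * c(K) + (p-1)*|q|
Step 2: = 8^2 * 11 + (8-1)*5
Step 3: = 64*11 + 7*5
Step 4: = 704 + 35 = 739

739


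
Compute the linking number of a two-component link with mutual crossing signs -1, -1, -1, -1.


Step 1: Count positive crossings: 0
Step 2: Count negative crossings: 4
Step 3: Sum of signs = 0 - 4 = -4
Step 4: Linking number = sum/2 = -4/2 = -2

-2


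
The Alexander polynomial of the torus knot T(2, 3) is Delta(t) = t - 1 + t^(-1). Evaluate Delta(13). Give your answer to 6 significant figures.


Substituting t = 13 into Delta(t) = t - 1 + t^(-1):
Term values: (13) + (-1) + (0.0769231)
Sum = 12.07692308
Rounded to 6 significant figures: 12.0769

12.0769


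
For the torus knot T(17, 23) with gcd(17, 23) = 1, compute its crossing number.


For a torus knot T(p, q) with gcd(p,q)=1,
the crossing number is min(p*(q-1), q*(p-1)).
p*(q-1) = 17*22 = 374
q*(p-1) = 23*16 = 368
min(374, 368) = 368

368


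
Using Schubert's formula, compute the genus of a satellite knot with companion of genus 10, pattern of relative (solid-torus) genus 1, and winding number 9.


Schubert: g(satellite) = g_rel(pattern) + |winding| * g(companion),
where g_rel(pattern) is the genus of the pattern relative to the solid torus.
= 1 + 9 * 10
= 1 + 90 = 91

91


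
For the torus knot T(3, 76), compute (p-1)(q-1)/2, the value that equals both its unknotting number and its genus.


For a torus knot T(p,q), both the unknotting number and genus equal (p-1)(q-1)/2.
= (3-1)(76-1)/2
= 2*75/2
= 150/2 = 75

75


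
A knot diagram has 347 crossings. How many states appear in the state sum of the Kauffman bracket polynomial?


Each crossing contributes 2 choices (A-smoothing or B-smoothing).
Total states = 2^347 = 286687326998758938951352611912760867599570623646035140467198604923365359511060601008752319138765710819328

286687326998758938951352611912760867599570623646035140467198604923365359511060601008752319138765710819328


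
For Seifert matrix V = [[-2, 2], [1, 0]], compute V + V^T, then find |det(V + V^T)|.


Step 1: Form V + V^T where V = [[-2, 2], [1, 0]]
  V^T = [[-2, 1], [2, 0]]
  V + V^T = [[-4, 3], [3, 0]]
Step 2: det(V + V^T) = (-4)*0 - 3*3
  = 0 - 9 = -9
Step 3: Knot determinant = |det(V + V^T)| = |-9| = 9

9


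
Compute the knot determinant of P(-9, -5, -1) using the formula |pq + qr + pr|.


Step 1: Compute pq + qr + pr.
pq = (-9)*(-5) = 45
qr = (-5)*(-1) = 5
pr = (-9)*(-1) = 9
pq + qr + pr = 45 + 5 + 9 = 59
Step 2: Take absolute value.
det(P(-9,-5,-1)) = |59| = 59

59


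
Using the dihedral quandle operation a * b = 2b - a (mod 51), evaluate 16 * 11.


16 * 11 = 2*11 - 16 mod 51
= 22 - 16 mod 51
= 6 mod 51 = 6

6


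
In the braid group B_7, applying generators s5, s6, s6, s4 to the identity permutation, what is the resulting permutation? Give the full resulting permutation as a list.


Starting with identity [1, 2, 3, 4, 5, 6, 7].
Apply generators in sequence:
  After s5: [1, 2, 3, 4, 6, 5, 7]
  After s6: [1, 2, 3, 4, 6, 7, 5]
  After s6: [1, 2, 3, 4, 6, 5, 7]
  After s4: [1, 2, 3, 6, 4, 5, 7]
Final permutation: [1, 2, 3, 6, 4, 5, 7]

[1, 2, 3, 6, 4, 5, 7]


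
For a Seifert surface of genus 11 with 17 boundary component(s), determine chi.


chi = 2 - 2g - b
= 2 - 2*11 - 17
= 2 - 22 - 17 = -37

-37


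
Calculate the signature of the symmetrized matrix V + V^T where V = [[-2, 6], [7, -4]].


Step 1: V + V^T = [[-4, 13], [13, -8]]
Step 2: trace = -12, det = -137
Step 3: Discriminant = (-12)^2 - 4*(-137) = 692
Step 4: Eigenvalues: 7.15295, -19.1529
Step 5: Signature = (# positive eigenvalues) - (# negative eigenvalues) = 0

0


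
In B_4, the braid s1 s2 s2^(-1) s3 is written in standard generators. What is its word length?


The word length counts the number of generators (including inverses).
Listing each generator: s1, s2, s2^(-1), s3
There are 4 generators in this braid word.

4


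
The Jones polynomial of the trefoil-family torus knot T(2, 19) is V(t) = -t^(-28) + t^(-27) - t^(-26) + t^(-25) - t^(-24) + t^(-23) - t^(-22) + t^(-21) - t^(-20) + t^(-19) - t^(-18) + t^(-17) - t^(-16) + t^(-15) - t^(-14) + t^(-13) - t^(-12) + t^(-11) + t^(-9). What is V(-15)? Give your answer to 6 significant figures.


Substituting t = -15 into V(t) = -t^(-28) + t^(-27) - t^(-26) + t^(-25) - t^(-24) + t^(-23) - t^(-22) + t^(-21) - t^(-20) + t^(-19) - t^(-18) + t^(-17) - t^(-16) + t^(-15) - t^(-14) + t^(-13) - t^(-12) + t^(-11) + t^(-9):
  (-)t^(-28) = -1.1734e-33
  (+)t^(-27) = -1.76009e-32
  (-)t^(-26) = -2.64014e-31
  (+)t^(-25) = -3.96021e-30
  (-)t^(-24) = -5.94032e-29
  (+)t^(-23) = -8.91048e-28
  (-)t^(-22) = -1.33657e-26
  (+)t^(-21) = -2.00486e-25
  (-)t^(-20) = -3.00729e-24
  (+)t^(-19) = -4.51093e-23
  (-)t^(-18) = -6.76639e-22
  (+)t^(-17) = -1.01496e-20
  (-)t^(-16) = -1.52244e-19
  (+)t^(-15) = -2.28366e-18
  (-)t^(-14) = -3.42549e-17
  (+)t^(-13) = -5.13823e-16
  (-)t^(-12) = -7.70735e-15
  (+)t^(-11) = -1.1561e-13
  (+)t^(-9) = -2.60123e-11
Sum = (-1.1734e-33) + (-1.76009e-32) + (-2.64014e-31) + (-3.96021e-30) + (-5.94032e-29) + (-8.91048e-28) + (-1.33657e-26) + (-2.00486e-25) + (-3.00729e-24) + (-4.51093e-23) + (-6.76639e-22) + (-1.01496e-20) + (-1.52244e-19) + (-2.28366e-18) + (-3.42549e-17) + (-5.13823e-16) + (-7.70735e-15) + (-1.1561e-13) + (-2.60123e-11)
= -2.613616294e-11
Rounded to 6 significant figures: -2.61362e-11

-2.61362e-11


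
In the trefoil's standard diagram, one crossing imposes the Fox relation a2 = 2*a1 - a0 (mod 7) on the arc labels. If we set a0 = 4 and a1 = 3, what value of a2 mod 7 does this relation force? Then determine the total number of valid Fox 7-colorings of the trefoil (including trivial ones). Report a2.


Step 1: Apply the given crossing relation 2*a1 - a0 - a2 = 0 (mod 7).
  a2 = 2*a1 - a0 mod 7
  a2 = 2*3 - 4 mod 7
  a2 = 6 - 4 mod 7
  a2 = 2 mod 7 = 2
Step 2: The trefoil has determinant 3.
  Number of Fox p-colorings (p prime) is p^2 if p = 3, else p.
  Since 7 does not divide 3, only trivial (constant) colorings exist.
  (So the trial a0 = 4, a1 = 3 with a0 != a1 does NOT extend to a valid coloring of the whole trefoil: the other two crossing relations require 3*(a1 - a0) = 0 (mod 7), which fails.)
  Total colorings = 7
Step 3: a2 = 2, total Fox 7-colorings = 7

2


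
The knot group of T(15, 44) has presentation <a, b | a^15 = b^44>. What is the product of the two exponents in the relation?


The relation is a^15 = b^44.
Product of exponents = 15 * 44
= 660

660


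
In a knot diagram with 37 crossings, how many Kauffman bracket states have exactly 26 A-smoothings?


We choose which 26 of 37 crossings get A-smoothings.
C(37, 26) = 37! / (26! * 11!)
= 854992152

854992152


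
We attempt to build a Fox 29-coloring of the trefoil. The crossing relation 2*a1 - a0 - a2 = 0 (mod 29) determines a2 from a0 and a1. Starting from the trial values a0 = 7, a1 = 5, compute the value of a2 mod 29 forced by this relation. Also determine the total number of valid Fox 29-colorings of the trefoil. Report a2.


Step 1: Apply the given crossing relation 2*a1 - a0 - a2 = 0 (mod 29).
  a2 = 2*a1 - a0 mod 29
  a2 = 2*5 - 7 mod 29
  a2 = 10 - 7 mod 29
  a2 = 3 mod 29 = 3
Step 2: The trefoil has determinant 3.
  Number of Fox p-colorings (p prime) is p^2 if p = 3, else p.
  Since 29 does not divide 3, only trivial (constant) colorings exist.
  (So the trial a0 = 7, a1 = 5 with a0 != a1 does NOT extend to a valid coloring of the whole trefoil: the other two crossing relations require 3*(a1 - a0) = 0 (mod 29), which fails.)
  Total colorings = 29
Step 3: a2 = 3, total Fox 29-colorings = 29

3


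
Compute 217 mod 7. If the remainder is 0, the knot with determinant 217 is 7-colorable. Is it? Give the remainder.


Step 1: A knot is p-colorable if and only if p divides its determinant.
Step 2: Compute 217 mod 7.
217 = 31 * 7 + 0
Step 3: 217 mod 7 = 0
Step 4: The knot is 7-colorable: yes

0


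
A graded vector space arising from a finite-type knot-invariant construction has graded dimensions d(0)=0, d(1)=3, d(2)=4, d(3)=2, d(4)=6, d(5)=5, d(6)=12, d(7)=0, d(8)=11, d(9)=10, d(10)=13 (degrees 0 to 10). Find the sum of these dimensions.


Total dimension = d(0) + d(1) + ... + d(10)
= 0 + 3 + 4 + 2 + 6 + 5 + 12 + 0 + 11 + 10 + 13
= 66

66


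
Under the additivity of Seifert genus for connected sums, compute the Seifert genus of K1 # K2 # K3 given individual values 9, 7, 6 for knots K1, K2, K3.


The Seifert genus is additive under connected sum.
Seifert genus(K1 # K2 # K3) = (9) + (7) + (6)
= 22

22


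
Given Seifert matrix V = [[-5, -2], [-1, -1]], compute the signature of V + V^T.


Step 1: V + V^T = [[-10, -3], [-3, -2]]
Step 2: trace = -12, det = 11
Step 3: Discriminant = (-12)^2 - 4*11 = 100
Step 4: Eigenvalues: -1, -11
Step 5: Signature = (# positive eigenvalues) - (# negative eigenvalues) = -2

-2


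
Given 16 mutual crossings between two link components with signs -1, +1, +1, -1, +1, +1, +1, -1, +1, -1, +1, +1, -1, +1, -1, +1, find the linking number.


Step 1: Count positive crossings: 10
Step 2: Count negative crossings: 6
Step 3: Sum of signs = 10 - 6 = 4
Step 4: Linking number = sum/2 = 4/2 = 2

2


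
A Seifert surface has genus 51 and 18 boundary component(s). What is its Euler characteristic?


chi = 2 - 2g - b
= 2 - 2*51 - 18
= 2 - 102 - 18 = -118

-118


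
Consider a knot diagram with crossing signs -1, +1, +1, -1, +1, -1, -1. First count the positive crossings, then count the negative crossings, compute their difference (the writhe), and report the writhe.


Step 1: Count positive crossings (+1).
Positive crossings: 3
Step 2: Count negative crossings (-1).
Negative crossings: 4
Step 3: Writhe = (positive) - (negative)
w = 3 - 4 = -1
Step 4: |w| = 1, and w is negative

-1


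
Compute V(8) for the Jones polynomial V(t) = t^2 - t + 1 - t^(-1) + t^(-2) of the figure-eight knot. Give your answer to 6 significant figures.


Substituting t = 8 into V(t) = t^2 - t + 1 - t^(-1) + t^(-2):
  (+)t^(2) = 64
  (-)t^(1) = -8
  (+)t^(0) = 1
  (-)t^(-1) = -0.125
  (+)t^(-2) = 0.015625
Sum = (64) + (-8) + (1) + (-0.125) + (0.015625)
= 56.890625
Rounded to 6 significant figures: 56.8906

56.8906


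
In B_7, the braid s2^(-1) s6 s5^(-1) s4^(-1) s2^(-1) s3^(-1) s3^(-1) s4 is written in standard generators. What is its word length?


The word length counts the number of generators (including inverses).
Listing each generator: s2^(-1), s6, s5^(-1), s4^(-1), s2^(-1), s3^(-1), s3^(-1), s4
There are 8 generators in this braid word.

8


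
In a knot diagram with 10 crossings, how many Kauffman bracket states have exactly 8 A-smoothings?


We choose which 8 of 10 crossings get A-smoothings.
C(10, 8) = 10! / (8! * 2!)
= 45

45


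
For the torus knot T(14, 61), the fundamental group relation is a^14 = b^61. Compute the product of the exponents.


The relation is a^14 = b^61.
Product of exponents = 14 * 61
= 854

854


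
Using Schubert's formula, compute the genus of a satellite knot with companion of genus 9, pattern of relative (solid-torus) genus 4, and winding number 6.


Schubert: g(satellite) = g_rel(pattern) + |winding| * g(companion),
where g_rel(pattern) is the genus of the pattern relative to the solid torus.
= 4 + 6 * 9
= 4 + 54 = 58

58


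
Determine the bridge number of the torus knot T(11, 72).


The bridge number of T(p,q) is min(p,q).
min(11, 72) = 11

11


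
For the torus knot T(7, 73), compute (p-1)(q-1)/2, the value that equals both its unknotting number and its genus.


For a torus knot T(p,q), both the unknotting number and genus equal (p-1)(q-1)/2.
= (7-1)(73-1)/2
= 6*72/2
= 432/2 = 216

216


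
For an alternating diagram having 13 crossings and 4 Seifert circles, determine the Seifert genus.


For alternating knots, g = (c - s + 1)/2.
= (13 - 4 + 1)/2
= 10/2 = 5

5


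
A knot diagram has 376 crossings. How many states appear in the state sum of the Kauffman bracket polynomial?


Each crossing contributes 2 choices (A-smoothing or B-smoothing).
Total states = 2^376 = 153914086704665934422965000391185991426092731525255651046673021110334850669910978950836977558144201721900890587136

153914086704665934422965000391185991426092731525255651046673021110334850669910978950836977558144201721900890587136


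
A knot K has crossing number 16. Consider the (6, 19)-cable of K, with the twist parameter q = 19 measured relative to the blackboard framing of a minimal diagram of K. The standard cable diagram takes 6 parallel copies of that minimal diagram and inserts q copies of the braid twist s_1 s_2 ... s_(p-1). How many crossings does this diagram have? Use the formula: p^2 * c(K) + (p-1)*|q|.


Step 1: Each of the c(K) crossings of the companion diagram becomes p*p = p^2 crossings among the p parallel strands, and each of the |q| twists s_1 s_2 ... s_(p-1) adds (p-1) crossings.
  Crossings = p^2 * c(K) + (p-1)*|q|
Step 2: = 6^2 * 16 + (6-1)*19
Step 3: = 36*16 + 5*19
Step 4: = 576 + 95 = 671

671


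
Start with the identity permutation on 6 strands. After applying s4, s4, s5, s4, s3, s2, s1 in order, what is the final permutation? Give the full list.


Starting with identity [1, 2, 3, 4, 5, 6].
Apply generators in sequence:
  After s4: [1, 2, 3, 5, 4, 6]
  After s4: [1, 2, 3, 4, 5, 6]
  After s5: [1, 2, 3, 4, 6, 5]
  After s4: [1, 2, 3, 6, 4, 5]
  After s3: [1, 2, 6, 3, 4, 5]
  After s2: [1, 6, 2, 3, 4, 5]
  After s1: [6, 1, 2, 3, 4, 5]
Final permutation: [6, 1, 2, 3, 4, 5]

[6, 1, 2, 3, 4, 5]


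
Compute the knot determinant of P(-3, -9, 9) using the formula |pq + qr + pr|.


Step 1: Compute pq + qr + pr.
pq = (-3)*(-9) = 27
qr = (-9)*9 = -81
pr = (-3)*9 = -27
pq + qr + pr = 27 + (-81) + (-27) = -81
Step 2: Take absolute value.
det(P(-3,-9,9)) = |-81| = 81

81


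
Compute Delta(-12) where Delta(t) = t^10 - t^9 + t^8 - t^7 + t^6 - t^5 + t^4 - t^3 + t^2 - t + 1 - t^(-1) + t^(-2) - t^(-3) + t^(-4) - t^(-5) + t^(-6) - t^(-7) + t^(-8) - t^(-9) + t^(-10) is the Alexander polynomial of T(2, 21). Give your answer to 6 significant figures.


Substituting t = -12 into Delta(t) = t^10 - t^9 + t^8 - t^7 + t^6 - t^5 + t^4 - t^3 + t^2 - t + 1 - t^(-1) + t^(-2) - t^(-3) + t^(-4) - t^(-5) + t^(-6) - t^(-7) + t^(-8) - t^(-9) + t^(-10):
Term values: (61917364224) + (5159780352) + (429981696) + (35831808) + (2985984) + (248832) + (20736) + (1728) + (144) + (12) + (1) + (0.0833333) + (0.00694444) + (0.000578704) + (4.82253e-05) + (4.01878e-06) + (3.34898e-07) + (2.79082e-08) + (2.32568e-09) + (1.93807e-10) + (1.61506e-11)
Sum = 6.754621552e+10
Rounded to 6 significant figures: 6.75462e+10

6.75462e+10


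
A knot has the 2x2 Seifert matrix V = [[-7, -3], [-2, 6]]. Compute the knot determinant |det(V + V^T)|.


Step 1: Form V + V^T where V = [[-7, -3], [-2, 6]]
  V^T = [[-7, -2], [-3, 6]]
  V + V^T = [[-14, -5], [-5, 12]]
Step 2: det(V + V^T) = (-14)*12 - (-5)*(-5)
  = -168 - 25 = -193
Step 3: Knot determinant = |det(V + V^T)| = |-193| = 193

193


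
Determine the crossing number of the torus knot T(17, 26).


For a torus knot T(p, q) with gcd(p,q)=1,
the crossing number is min(p*(q-1), q*(p-1)).
p*(q-1) = 17*25 = 425
q*(p-1) = 26*16 = 416
min(425, 416) = 416

416


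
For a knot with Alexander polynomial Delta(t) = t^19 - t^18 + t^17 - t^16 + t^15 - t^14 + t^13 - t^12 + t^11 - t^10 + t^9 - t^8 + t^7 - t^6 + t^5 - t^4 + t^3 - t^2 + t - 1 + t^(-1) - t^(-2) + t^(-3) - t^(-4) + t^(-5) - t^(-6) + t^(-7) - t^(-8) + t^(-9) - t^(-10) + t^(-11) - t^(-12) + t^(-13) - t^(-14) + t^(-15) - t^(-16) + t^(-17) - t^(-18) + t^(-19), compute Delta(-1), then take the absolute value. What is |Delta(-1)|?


Step 1: The polynomial has 39 terms with alternating signs, exponents from 19 down to -19.
Step 2: Substitute t = -1. The i-th term has coefficient (-1)^i and exponent (m-i),
  so its value is (-1)^i * (-1)^(m-i) = (-1)^m = -1 for every i.
Step 3: All 39 terms equal -1, so Delta(-1) = 39 * (-1) = -39
Step 4: |Delta(-1)| = 39

39


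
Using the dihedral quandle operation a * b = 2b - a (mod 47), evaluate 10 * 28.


10 * 28 = 2*28 - 10 mod 47
= 56 - 10 mod 47
= 46 mod 47 = 46

46


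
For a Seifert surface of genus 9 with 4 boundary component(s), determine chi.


chi = 2 - 2g - b
= 2 - 2*9 - 4
= 2 - 18 - 4 = -20

-20


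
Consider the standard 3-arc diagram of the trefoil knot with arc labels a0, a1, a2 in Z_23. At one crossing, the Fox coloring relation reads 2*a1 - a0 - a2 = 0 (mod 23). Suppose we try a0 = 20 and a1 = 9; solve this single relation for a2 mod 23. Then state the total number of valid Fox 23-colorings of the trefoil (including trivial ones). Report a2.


Step 1: Apply the given crossing relation 2*a1 - a0 - a2 = 0 (mod 23).
  a2 = 2*a1 - a0 mod 23
  a2 = 2*9 - 20 mod 23
  a2 = 18 - 20 mod 23
  a2 = -2 mod 23 = 21
Step 2: The trefoil has determinant 3.
  Number of Fox p-colorings (p prime) is p^2 if p = 3, else p.
  Since 23 does not divide 3, only trivial (constant) colorings exist.
  (So the trial a0 = 20, a1 = 9 with a0 != a1 does NOT extend to a valid coloring of the whole trefoil: the other two crossing relations require 3*(a1 - a0) = 0 (mod 23), which fails.)
  Total colorings = 23
Step 3: a2 = 21, total Fox 23-colorings = 23

21


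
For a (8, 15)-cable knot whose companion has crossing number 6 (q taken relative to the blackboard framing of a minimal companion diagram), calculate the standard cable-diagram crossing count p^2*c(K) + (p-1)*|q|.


Step 1: Each of the c(K) crossings of the companion diagram becomes p*p = p^2 crossings among the p parallel strands, and each of the |q| twists s_1 s_2 ... s_(p-1) adds (p-1) crossings.
  Crossings = p^2 * c(K) + (p-1)*|q|
Step 2: = 8^2 * 6 + (8-1)*15
Step 3: = 64*6 + 7*15
Step 4: = 384 + 105 = 489

489


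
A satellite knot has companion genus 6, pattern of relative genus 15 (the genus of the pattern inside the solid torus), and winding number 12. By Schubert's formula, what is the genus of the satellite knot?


Schubert: g(satellite) = g_rel(pattern) + |winding| * g(companion),
where g_rel(pattern) is the genus of the pattern relative to the solid torus.
= 15 + 12 * 6
= 15 + 72 = 87

87


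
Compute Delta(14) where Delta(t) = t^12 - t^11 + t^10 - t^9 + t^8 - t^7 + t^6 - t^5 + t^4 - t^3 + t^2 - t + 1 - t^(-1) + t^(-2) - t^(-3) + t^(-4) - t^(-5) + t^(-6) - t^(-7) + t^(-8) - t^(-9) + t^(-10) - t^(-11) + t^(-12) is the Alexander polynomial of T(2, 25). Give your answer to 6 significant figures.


Substituting t = 14 into Delta(t) = t^12 - t^11 + t^10 - t^9 + t^8 - t^7 + t^6 - t^5 + t^4 - t^3 + t^2 - t + 1 - t^(-1) + t^(-2) - t^(-3) + t^(-4) - t^(-5) + t^(-6) - t^(-7) + t^(-8) - t^(-9) + t^(-10) - t^(-11) + t^(-12):
Term values: (56693912375296) + (-4049565169664) + (289254654976) + (-20661046784) + (1475789056) + (-105413504) + (7529536) + (-537824) + (38416) + (-2744) + (196) + (-14) + (1) + (-0.0714286) + (0.00510204) + (-0.000364431) + (2.60308e-05) + (-1.85934e-06) + (1.3281e-07) + (-9.48645e-09) + (6.77604e-10) + (-4.84003e-11) + (3.45716e-12) + (-2.4694e-13) + (1.76386e-14)
Sum = 5.291431822e+13
Rounded to 6 significant figures: 5.29143e+13

5.29143e+13


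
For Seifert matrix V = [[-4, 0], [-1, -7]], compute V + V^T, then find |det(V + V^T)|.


Step 1: Form V + V^T where V = [[-4, 0], [-1, -7]]
  V^T = [[-4, -1], [0, -7]]
  V + V^T = [[-8, -1], [-1, -14]]
Step 2: det(V + V^T) = (-8)*(-14) - (-1)*(-1)
  = 112 - 1 = 111
Step 3: Knot determinant = |det(V + V^T)| = |111| = 111

111


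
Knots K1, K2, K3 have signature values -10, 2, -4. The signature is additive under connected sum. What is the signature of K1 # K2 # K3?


The signature is additive under connected sum.
signature(K1 # K2 # K3) = (-10) + (2) + (-4)
= -12

-12


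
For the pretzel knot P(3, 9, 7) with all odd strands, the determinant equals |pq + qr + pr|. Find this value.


Step 1: Compute pq + qr + pr.
pq = 3*9 = 27
qr = 9*7 = 63
pr = 3*7 = 21
pq + qr + pr = 27 + 63 + 21 = 111
Step 2: Take absolute value.
det(P(3,9,7)) = |111| = 111

111


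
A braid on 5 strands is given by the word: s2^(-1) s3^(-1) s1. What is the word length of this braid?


The word length counts the number of generators (including inverses).
Listing each generator: s2^(-1), s3^(-1), s1
There are 3 generators in this braid word.

3


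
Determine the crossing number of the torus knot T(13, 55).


For a torus knot T(p, q) with gcd(p,q)=1,
the crossing number is min(p*(q-1), q*(p-1)).
p*(q-1) = 13*54 = 702
q*(p-1) = 55*12 = 660
min(702, 660) = 660

660


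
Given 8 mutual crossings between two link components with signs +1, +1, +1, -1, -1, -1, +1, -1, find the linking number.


Step 1: Count positive crossings: 4
Step 2: Count negative crossings: 4
Step 3: Sum of signs = 4 - 4 = 0
Step 4: Linking number = sum/2 = 0/2 = 0

0


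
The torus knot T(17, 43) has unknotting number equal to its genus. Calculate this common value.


For a torus knot T(p,q), both the unknotting number and genus equal (p-1)(q-1)/2.
= (17-1)(43-1)/2
= 16*42/2
= 672/2 = 336

336


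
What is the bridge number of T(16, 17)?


The bridge number of T(p,q) is min(p,q).
min(16, 17) = 16

16


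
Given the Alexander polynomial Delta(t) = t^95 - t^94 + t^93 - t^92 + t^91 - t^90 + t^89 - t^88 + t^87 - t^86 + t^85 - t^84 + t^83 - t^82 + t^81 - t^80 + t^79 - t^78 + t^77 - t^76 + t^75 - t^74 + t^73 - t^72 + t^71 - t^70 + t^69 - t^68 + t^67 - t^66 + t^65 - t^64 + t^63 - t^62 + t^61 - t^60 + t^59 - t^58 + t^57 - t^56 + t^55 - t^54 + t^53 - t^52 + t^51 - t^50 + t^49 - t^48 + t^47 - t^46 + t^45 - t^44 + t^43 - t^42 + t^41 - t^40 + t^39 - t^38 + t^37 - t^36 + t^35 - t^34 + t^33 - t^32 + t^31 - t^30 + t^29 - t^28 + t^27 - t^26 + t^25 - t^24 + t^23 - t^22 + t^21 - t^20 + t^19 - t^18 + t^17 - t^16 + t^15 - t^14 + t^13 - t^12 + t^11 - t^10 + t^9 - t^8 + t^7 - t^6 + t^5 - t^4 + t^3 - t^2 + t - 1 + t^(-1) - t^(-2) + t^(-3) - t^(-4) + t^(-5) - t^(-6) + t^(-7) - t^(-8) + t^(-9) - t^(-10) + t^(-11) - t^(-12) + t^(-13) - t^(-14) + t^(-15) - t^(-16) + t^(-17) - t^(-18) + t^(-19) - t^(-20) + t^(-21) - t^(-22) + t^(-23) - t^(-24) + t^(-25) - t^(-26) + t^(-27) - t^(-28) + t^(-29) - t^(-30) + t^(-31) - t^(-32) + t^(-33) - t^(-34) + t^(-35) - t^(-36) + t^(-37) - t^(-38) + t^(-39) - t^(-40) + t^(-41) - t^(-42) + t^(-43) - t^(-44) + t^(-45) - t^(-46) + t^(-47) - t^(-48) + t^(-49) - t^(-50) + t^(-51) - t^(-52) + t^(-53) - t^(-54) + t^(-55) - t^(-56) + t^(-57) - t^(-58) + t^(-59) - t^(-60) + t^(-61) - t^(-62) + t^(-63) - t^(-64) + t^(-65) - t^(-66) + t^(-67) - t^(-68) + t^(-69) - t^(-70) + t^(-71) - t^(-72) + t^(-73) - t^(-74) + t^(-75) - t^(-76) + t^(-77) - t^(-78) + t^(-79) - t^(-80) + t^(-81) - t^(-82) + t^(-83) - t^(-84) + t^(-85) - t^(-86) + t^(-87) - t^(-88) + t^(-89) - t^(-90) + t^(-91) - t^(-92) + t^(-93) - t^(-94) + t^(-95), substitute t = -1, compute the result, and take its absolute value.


Step 1: The polynomial has 191 terms with alternating signs, exponents from 95 down to -95.
Step 2: Substitute t = -1. The i-th term has coefficient (-1)^i and exponent (m-i),
  so its value is (-1)^i * (-1)^(m-i) = (-1)^m = -1 for every i.
Step 3: All 191 terms equal -1, so Delta(-1) = 191 * (-1) = -191
Step 4: |Delta(-1)| = 191

191


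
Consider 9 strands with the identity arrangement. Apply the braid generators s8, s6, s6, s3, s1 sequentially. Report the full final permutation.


Starting with identity [1, 2, 3, 4, 5, 6, 7, 8, 9].
Apply generators in sequence:
  After s8: [1, 2, 3, 4, 5, 6, 7, 9, 8]
  After s6: [1, 2, 3, 4, 5, 7, 6, 9, 8]
  After s6: [1, 2, 3, 4, 5, 6, 7, 9, 8]
  After s3: [1, 2, 4, 3, 5, 6, 7, 9, 8]
  After s1: [2, 1, 4, 3, 5, 6, 7, 9, 8]
Final permutation: [2, 1, 4, 3, 5, 6, 7, 9, 8]

[2, 1, 4, 3, 5, 6, 7, 9, 8]


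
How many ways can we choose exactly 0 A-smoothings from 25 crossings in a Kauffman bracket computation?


We choose which 0 of 25 crossings get A-smoothings.
C(25, 0) = 25! / (0! * 25!)
= 1

1


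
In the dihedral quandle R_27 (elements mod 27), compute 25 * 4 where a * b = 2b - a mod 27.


25 * 4 = 2*4 - 25 mod 27
= 8 - 25 mod 27
= -17 mod 27 = 10

10


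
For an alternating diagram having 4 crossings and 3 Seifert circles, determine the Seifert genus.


For alternating knots, g = (c - s + 1)/2.
= (4 - 3 + 1)/2
= 2/2 = 1

1


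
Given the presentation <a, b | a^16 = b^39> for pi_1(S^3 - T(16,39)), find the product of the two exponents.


The relation is a^16 = b^39.
Product of exponents = 16 * 39
= 624

624


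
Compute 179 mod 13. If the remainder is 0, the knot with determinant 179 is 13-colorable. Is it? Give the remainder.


Step 1: A knot is p-colorable if and only if p divides its determinant.
Step 2: Compute 179 mod 13.
179 = 13 * 13 + 10
Step 3: 179 mod 13 = 10
Step 4: The knot is 13-colorable: no

10


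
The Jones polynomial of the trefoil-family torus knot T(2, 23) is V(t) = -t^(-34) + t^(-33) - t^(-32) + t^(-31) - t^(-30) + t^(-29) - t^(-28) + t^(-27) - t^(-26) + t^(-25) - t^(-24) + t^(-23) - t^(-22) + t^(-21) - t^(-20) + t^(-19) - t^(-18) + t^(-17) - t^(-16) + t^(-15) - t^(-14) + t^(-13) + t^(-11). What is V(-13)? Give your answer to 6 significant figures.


Substituting t = -13 into V(t) = -t^(-34) + t^(-33) - t^(-32) + t^(-31) - t^(-30) + t^(-29) - t^(-28) + t^(-27) - t^(-26) + t^(-25) - t^(-24) + t^(-23) - t^(-22) + t^(-21) - t^(-20) + t^(-19) - t^(-18) + t^(-17) - t^(-16) + t^(-15) - t^(-14) + t^(-13) + t^(-11):
  (-)t^(-34) = -1.33637e-38
  (+)t^(-33) = -1.73728e-37
  (-)t^(-32) = -2.25846e-36
  (+)t^(-31) = -2.936e-35
  (-)t^(-30) = -3.8168e-34
  (+)t^(-29) = -4.96184e-33
  (-)t^(-28) = -6.45039e-32
  (+)t^(-27) = -8.38551e-31
  (-)t^(-26) = -1.09012e-29
  (+)t^(-25) = -1.41715e-28
  (-)t^(-24) = -1.8423e-27
  (+)t^(-23) = -2.39499e-26
  (-)t^(-22) = -3.11348e-25
  (+)t^(-21) = -4.04753e-24
  (-)t^(-20) = -5.26178e-23
  (+)t^(-19) = -6.84032e-22
  (-)t^(-18) = -8.89241e-21
  (+)t^(-17) = -1.15601e-19
  (-)t^(-16) = -1.50282e-18
  (+)t^(-15) = -1.95366e-17
  (-)t^(-14) = -2.53976e-16
  (+)t^(-13) = -3.30169e-15
  (+)t^(-11) = -5.57986e-13
Sum = (-1.33637e-38) + (-1.73728e-37) + (-2.25846e-36) + (-2.936e-35) + (-3.8168e-34) + (-4.96184e-33) + (-6.45039e-32) + (-8.38551e-31) + (-1.09012e-29) + (-1.41715e-28) + (-1.8423e-27) + (-2.39499e-26) + (-3.11348e-25) + (-4.04753e-24) + (-5.26178e-23) + (-6.84032e-22) + (-8.89241e-21) + (-1.15601e-19) + (-1.50282e-18) + (-1.95366e-17) + (-2.53976e-16) + (-3.30169e-15) + (-5.57986e-13)
= -5.615626033e-13
Rounded to 6 significant figures: -5.61563e-13

-5.61563e-13


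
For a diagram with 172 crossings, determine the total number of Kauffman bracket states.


Each crossing contributes 2 choices (A-smoothing or B-smoothing).
Total states = 2^172 = 5986310706507378352962293074805895248510699696029696

5986310706507378352962293074805895248510699696029696


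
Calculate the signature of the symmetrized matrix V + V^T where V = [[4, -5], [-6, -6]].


Step 1: V + V^T = [[8, -11], [-11, -12]]
Step 2: trace = -4, det = -217
Step 3: Discriminant = (-4)^2 - 4*(-217) = 884
Step 4: Eigenvalues: 12.8661, -16.8661
Step 5: Signature = (# positive eigenvalues) - (# negative eigenvalues) = 0

0


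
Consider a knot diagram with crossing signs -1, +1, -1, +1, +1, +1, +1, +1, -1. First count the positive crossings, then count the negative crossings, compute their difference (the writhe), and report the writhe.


Step 1: Count positive crossings (+1).
Positive crossings: 6
Step 2: Count negative crossings (-1).
Negative crossings: 3
Step 3: Writhe = (positive) - (negative)
w = 6 - 3 = 3
Step 4: |w| = 3, and w is positive

3


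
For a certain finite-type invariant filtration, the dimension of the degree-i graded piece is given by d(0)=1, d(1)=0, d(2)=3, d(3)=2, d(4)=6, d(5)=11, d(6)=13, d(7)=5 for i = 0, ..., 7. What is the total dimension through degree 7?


Total dimension = d(0) + d(1) + ... + d(7)
= 1 + 0 + 3 + 2 + 6 + 11 + 13 + 5
= 41

41


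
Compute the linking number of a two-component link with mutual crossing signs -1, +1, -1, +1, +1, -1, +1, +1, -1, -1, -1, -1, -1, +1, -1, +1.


Step 1: Count positive crossings: 7
Step 2: Count negative crossings: 9
Step 3: Sum of signs = 7 - 9 = -2
Step 4: Linking number = sum/2 = -2/2 = -1

-1


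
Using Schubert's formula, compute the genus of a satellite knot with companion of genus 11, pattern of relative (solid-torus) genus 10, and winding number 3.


Schubert: g(satellite) = g_rel(pattern) + |winding| * g(companion),
where g_rel(pattern) is the genus of the pattern relative to the solid torus.
= 10 + 3 * 11
= 10 + 33 = 43

43


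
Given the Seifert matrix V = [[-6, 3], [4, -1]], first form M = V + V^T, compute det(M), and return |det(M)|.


Step 1: Form V + V^T where V = [[-6, 3], [4, -1]]
  V^T = [[-6, 4], [3, -1]]
  V + V^T = [[-12, 7], [7, -2]]
Step 2: det(V + V^T) = (-12)*(-2) - 7*7
  = 24 - 49 = -25
Step 3: Knot determinant = |det(V + V^T)| = |-25| = 25

25


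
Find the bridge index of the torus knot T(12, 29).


The bridge number of T(p,q) is min(p,q).
min(12, 29) = 12

12


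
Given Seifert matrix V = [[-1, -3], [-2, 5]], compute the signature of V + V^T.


Step 1: V + V^T = [[-2, -5], [-5, 10]]
Step 2: trace = 8, det = -45
Step 3: Discriminant = 8^2 - 4*(-45) = 244
Step 4: Eigenvalues: 11.8102, -3.81025
Step 5: Signature = (# positive eigenvalues) - (# negative eigenvalues) = 0

0


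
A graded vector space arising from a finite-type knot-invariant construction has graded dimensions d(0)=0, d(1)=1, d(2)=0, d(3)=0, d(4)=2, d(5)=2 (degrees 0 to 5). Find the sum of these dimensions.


Total dimension = d(0) + d(1) + ... + d(5)
= 0 + 1 + 0 + 0 + 2 + 2
= 5

5


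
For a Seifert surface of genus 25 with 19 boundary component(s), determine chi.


chi = 2 - 2g - b
= 2 - 2*25 - 19
= 2 - 50 - 19 = -67

-67


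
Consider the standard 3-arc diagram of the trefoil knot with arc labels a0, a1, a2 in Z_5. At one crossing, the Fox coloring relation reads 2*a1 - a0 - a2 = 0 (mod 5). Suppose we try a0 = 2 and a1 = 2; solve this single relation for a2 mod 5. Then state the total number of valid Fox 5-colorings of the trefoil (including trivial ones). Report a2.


Step 1: Apply the given crossing relation 2*a1 - a0 - a2 = 0 (mod 5).
  a2 = 2*a1 - a0 mod 5
  a2 = 2*2 - 2 mod 5
  a2 = 4 - 2 mod 5
  a2 = 2 mod 5 = 2
Step 2: The trefoil has determinant 3.
  Number of Fox p-colorings (p prime) is p^2 if p = 3, else p.
  Since 5 does not divide 3, only trivial (constant) colorings exist.
  (Here a0 = a1 = a2 = 2, the constant coloring, which is valid.)
  Total colorings = 5
Step 3: a2 = 2, total Fox 5-colorings = 5

2


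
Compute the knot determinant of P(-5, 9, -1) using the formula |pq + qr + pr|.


Step 1: Compute pq + qr + pr.
pq = (-5)*9 = -45
qr = 9*(-1) = -9
pr = (-5)*(-1) = 5
pq + qr + pr = -45 + (-9) + 5 = -49
Step 2: Take absolute value.
det(P(-5,9,-1)) = |-49| = 49

49


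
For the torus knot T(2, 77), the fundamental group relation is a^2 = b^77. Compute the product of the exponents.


The relation is a^2 = b^77.
Product of exponents = 2 * 77
= 154

154


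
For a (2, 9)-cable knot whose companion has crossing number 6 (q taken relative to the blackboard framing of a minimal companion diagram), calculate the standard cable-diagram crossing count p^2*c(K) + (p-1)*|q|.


Step 1: Each of the c(K) crossings of the companion diagram becomes p*p = p^2 crossings among the p parallel strands, and each of the |q| twists s_1 s_2 ... s_(p-1) adds (p-1) crossings.
  Crossings = p^2 * c(K) + (p-1)*|q|
Step 2: = 2^2 * 6 + (2-1)*9
Step 3: = 4*6 + 1*9
Step 4: = 24 + 9 = 33

33


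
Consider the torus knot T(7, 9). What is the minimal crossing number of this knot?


For a torus knot T(p, q) with gcd(p,q)=1,
the crossing number is min(p*(q-1), q*(p-1)).
p*(q-1) = 7*8 = 56
q*(p-1) = 9*6 = 54
min(56, 54) = 54

54


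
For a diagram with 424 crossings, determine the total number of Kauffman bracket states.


Each crossing contributes 2 choices (A-smoothing or B-smoothing).
Total states = 2^424 = 43322963970637732180912721627235682866194329302747133987038743447103457934462900359999600095377180907771737671271930809827721216

43322963970637732180912721627235682866194329302747133987038743447103457934462900359999600095377180907771737671271930809827721216


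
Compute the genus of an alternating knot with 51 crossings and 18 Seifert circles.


For alternating knots, g = (c - s + 1)/2.
= (51 - 18 + 1)/2
= 34/2 = 17

17


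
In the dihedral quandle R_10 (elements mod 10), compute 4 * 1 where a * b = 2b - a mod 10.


4 * 1 = 2*1 - 4 mod 10
= 2 - 4 mod 10
= -2 mod 10 = 8

8


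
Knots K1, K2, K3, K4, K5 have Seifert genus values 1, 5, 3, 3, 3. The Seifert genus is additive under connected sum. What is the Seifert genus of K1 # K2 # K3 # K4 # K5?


The Seifert genus is additive under connected sum.
Seifert genus(K1 # K2 # K3 # K4 # K5) = (1) + (5) + (3) + (3) + (3)
= 15

15


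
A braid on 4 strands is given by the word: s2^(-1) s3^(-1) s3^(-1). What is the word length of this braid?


The word length counts the number of generators (including inverses).
Listing each generator: s2^(-1), s3^(-1), s3^(-1)
There are 3 generators in this braid word.

3


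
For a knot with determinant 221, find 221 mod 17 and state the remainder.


Step 1: A knot is p-colorable if and only if p divides its determinant.
Step 2: Compute 221 mod 17.
221 = 13 * 17 + 0
Step 3: 221 mod 17 = 0
Step 4: The knot is 17-colorable: yes

0


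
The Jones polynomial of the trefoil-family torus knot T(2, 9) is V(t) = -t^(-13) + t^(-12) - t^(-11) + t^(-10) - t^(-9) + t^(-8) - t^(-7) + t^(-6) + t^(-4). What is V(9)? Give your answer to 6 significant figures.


Substituting t = 9 into V(t) = -t^(-13) + t^(-12) - t^(-11) + t^(-10) - t^(-9) + t^(-8) - t^(-7) + t^(-6) + t^(-4):
  (-)t^(-13) = -3.93412e-13
  (+)t^(-12) = 3.54071e-12
  (-)t^(-11) = -3.18664e-11
  (+)t^(-10) = 2.86797e-10
  (-)t^(-9) = -2.58117e-09
  (+)t^(-8) = 2.32306e-08
  (-)t^(-7) = -2.09075e-07
  (+)t^(-6) = 1.88168e-06
  (+)t^(-4) = 0.000152416
Sum = (-3.93412e-13) + (3.54071e-12) + (-3.18664e-11) + (2.86797e-10) + (-2.58117e-09) + (2.32306e-08) + (-2.09075e-07) + (1.88168e-06) + (0.000152416)
= 0.000154109299
Rounded to 6 significant figures: 0.000154109

0.000154109


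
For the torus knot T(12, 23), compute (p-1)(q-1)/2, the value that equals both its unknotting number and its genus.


For a torus knot T(p,q), both the unknotting number and genus equal (p-1)(q-1)/2.
= (12-1)(23-1)/2
= 11*22/2
= 242/2 = 121

121


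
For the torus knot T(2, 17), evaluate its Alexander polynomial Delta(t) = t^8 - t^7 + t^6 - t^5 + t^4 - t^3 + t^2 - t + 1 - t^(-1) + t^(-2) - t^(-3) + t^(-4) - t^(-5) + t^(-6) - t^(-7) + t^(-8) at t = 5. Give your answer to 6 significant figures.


Substituting t = 5 into Delta(t) = t^8 - t^7 + t^6 - t^5 + t^4 - t^3 + t^2 - t + 1 - t^(-1) + t^(-2) - t^(-3) + t^(-4) - t^(-5) + t^(-6) - t^(-7) + t^(-8):
Term values: (390625) + (-78125) + (15625) + (-3125) + (625) + (-125) + (25) + (-5) + (1) + (-0.2) + (0.04) + (-0.008) + (0.0016) + (-0.00032) + (6.4e-05) + (-1.28e-05) + (2.56e-06)
Sum = 325520.8333
Rounded to 6 significant figures: 325521

325521


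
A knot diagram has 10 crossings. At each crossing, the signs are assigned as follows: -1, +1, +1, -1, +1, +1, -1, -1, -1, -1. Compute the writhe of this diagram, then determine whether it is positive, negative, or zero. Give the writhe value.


Step 1: Count positive crossings (+1).
Positive crossings: 4
Step 2: Count negative crossings (-1).
Negative crossings: 6
Step 3: Writhe = (positive) - (negative)
w = 4 - 6 = -2
Step 4: |w| = 2, and w is negative

-2


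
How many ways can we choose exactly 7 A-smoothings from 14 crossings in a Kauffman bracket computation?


We choose which 7 of 14 crossings get A-smoothings.
C(14, 7) = 14! / (7! * 7!)
= 3432

3432


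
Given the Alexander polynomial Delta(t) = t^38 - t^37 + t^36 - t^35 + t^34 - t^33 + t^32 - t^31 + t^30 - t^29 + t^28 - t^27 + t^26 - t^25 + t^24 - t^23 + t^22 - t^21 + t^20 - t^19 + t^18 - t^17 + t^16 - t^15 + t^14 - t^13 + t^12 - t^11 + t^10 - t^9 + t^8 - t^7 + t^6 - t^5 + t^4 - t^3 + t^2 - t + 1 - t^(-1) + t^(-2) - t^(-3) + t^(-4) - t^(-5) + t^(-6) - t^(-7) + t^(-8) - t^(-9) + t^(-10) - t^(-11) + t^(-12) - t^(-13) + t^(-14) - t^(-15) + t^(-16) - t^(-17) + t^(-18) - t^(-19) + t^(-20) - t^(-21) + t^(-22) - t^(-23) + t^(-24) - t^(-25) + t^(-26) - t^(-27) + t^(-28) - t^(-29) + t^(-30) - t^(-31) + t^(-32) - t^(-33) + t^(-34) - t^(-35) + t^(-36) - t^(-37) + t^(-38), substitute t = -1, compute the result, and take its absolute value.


Step 1: The polynomial has 77 terms with alternating signs, exponents from 38 down to -38.
Step 2: Substitute t = -1. The i-th term has coefficient (-1)^i and exponent (m-i),
  so its value is (-1)^i * (-1)^(m-i) = (-1)^m = 1 for every i.
Step 3: All 77 terms equal 1, so Delta(-1) = 77 * (1) = 77
Step 4: |Delta(-1)| = 77

77


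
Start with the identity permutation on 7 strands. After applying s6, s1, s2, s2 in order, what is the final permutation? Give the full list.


Starting with identity [1, 2, 3, 4, 5, 6, 7].
Apply generators in sequence:
  After s6: [1, 2, 3, 4, 5, 7, 6]
  After s1: [2, 1, 3, 4, 5, 7, 6]
  After s2: [2, 3, 1, 4, 5, 7, 6]
  After s2: [2, 1, 3, 4, 5, 7, 6]
Final permutation: [2, 1, 3, 4, 5, 7, 6]

[2, 1, 3, 4, 5, 7, 6]


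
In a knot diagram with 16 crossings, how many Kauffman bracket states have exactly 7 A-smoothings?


We choose which 7 of 16 crossings get A-smoothings.
C(16, 7) = 16! / (7! * 9!)
= 11440

11440


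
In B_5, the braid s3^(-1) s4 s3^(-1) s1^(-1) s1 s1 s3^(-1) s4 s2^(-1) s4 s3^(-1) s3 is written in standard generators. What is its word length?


The word length counts the number of generators (including inverses).
Listing each generator: s3^(-1), s4, s3^(-1), s1^(-1), s1, s1, s3^(-1), s4, s2^(-1), s4, s3^(-1), s3
There are 12 generators in this braid word.

12


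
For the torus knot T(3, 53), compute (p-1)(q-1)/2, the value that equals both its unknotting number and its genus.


For a torus knot T(p,q), both the unknotting number and genus equal (p-1)(q-1)/2.
= (3-1)(53-1)/2
= 2*52/2
= 104/2 = 52

52


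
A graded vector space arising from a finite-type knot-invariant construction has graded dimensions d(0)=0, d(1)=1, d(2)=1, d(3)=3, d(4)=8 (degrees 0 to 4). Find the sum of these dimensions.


Total dimension = d(0) + d(1) + ... + d(4)
= 0 + 1 + 1 + 3 + 8
= 13

13


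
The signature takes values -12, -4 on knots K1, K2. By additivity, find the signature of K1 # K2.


The signature is additive under connected sum.
signature(K1 # K2) = (-12) + (-4)
= -16

-16


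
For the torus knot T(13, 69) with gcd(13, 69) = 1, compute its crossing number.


For a torus knot T(p, q) with gcd(p,q)=1,
the crossing number is min(p*(q-1), q*(p-1)).
p*(q-1) = 13*68 = 884
q*(p-1) = 69*12 = 828
min(884, 828) = 828

828


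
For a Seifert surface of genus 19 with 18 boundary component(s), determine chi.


chi = 2 - 2g - b
= 2 - 2*19 - 18
= 2 - 38 - 18 = -54

-54


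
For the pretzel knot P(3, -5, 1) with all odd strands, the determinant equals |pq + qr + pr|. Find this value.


Step 1: Compute pq + qr + pr.
pq = 3*(-5) = -15
qr = (-5)*1 = -5
pr = 3*1 = 3
pq + qr + pr = -15 + (-5) + 3 = -17
Step 2: Take absolute value.
det(P(3,-5,1)) = |-17| = 17

17
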